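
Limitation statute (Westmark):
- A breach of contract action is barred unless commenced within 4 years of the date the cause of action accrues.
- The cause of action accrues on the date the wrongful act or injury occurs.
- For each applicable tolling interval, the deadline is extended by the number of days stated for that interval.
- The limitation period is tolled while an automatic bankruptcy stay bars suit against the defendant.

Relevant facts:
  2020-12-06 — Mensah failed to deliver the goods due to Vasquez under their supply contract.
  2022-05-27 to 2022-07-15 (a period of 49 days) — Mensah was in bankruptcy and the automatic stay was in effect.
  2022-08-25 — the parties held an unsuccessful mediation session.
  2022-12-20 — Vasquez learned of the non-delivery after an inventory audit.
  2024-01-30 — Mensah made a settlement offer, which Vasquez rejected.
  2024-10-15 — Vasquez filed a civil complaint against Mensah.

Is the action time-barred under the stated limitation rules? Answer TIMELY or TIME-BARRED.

TIMELY

The claim accrued on 2020-12-06, when the wrongful act occurred; under the stated occurrence rule the 2022-12-20 discovery does not delay accrual.
The untolled deadline — 4 years after 2020-12-06 — is 2024-12-06.
Because the automatic bankruptcy stay ran from 2022-05-27 to 2022-07-15, the deadline is extended by 49 days to 2025-01-24.
None of the other events listed affects the running of the period under the stated rules.
Filing on 2024-10-15 beat the 2025-01-24 deadline — the action is timely.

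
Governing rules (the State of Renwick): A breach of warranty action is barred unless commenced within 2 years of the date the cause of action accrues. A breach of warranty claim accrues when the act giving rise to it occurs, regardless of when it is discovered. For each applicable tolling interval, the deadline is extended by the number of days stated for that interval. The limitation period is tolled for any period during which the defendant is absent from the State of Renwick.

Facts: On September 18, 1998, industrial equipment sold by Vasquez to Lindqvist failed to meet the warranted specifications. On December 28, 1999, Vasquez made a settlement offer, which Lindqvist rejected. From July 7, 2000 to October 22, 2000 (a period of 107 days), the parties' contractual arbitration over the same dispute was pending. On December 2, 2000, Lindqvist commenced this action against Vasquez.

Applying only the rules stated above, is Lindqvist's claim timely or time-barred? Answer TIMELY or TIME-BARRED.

TIME-BARRED

The claim accrued on September 18, 1998, when the wrongful act occurred.
Adding the 2 years base period to September 18, 1998 gives a deadline of September 18, 2000, before any tolling.
The pending related arbitration from July 7, 2000 to October 22, 2000 does not toll the period, because no stated rule makes a pending arbitration a tolling event.
Nothing else in the chronology tolls or restarts the period.
The December 2, 2000 filing falls after the September 18, 2000 deadline; the claim is time-barred.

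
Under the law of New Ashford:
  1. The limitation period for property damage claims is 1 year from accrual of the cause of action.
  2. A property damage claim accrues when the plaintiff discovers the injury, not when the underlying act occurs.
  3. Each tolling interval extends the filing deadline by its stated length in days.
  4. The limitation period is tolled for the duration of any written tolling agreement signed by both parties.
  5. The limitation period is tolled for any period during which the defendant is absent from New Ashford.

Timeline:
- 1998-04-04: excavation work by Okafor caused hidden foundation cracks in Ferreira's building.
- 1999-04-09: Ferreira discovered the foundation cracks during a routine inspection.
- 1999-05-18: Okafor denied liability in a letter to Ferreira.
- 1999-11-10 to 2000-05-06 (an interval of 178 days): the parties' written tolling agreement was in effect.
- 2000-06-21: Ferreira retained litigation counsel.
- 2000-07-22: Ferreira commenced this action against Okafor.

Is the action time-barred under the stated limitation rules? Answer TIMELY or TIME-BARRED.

TIMELY

The claim did not accrue until Ferreira discovered the injury on 1999-04-09; the 1998-04-04 act date does not start the clock under the stated rule.
Adding the 1 year base period to 1999-04-09 gives a deadline of 2000-04-09, before any tolling.
The written tolling agreement from 1999-11-10 to 2000-05-06 tolled the period for 178 days, extending the deadline to 2000-10-04.
Nothing else in the chronology tolls or restarts the period.
Ferreira filed on 2000-07-22, before the 2000-10-04 deadline, so the action is timely.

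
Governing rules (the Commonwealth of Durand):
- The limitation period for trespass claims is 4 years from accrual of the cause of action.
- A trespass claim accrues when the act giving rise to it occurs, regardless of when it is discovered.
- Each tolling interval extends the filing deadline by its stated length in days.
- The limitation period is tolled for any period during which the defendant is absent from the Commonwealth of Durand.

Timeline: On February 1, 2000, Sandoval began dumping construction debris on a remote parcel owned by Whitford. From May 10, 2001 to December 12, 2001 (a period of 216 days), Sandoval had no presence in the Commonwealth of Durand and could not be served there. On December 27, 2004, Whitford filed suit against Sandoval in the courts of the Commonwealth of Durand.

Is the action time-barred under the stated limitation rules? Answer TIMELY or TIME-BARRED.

The claim accrued on February 1, 2000, when the wrongful act occurred.
4 years from February 1, 2000 is February 1, 2004.
The defendant's absence from the jurisdiction from May 10, 2001 to December 12, 2001 tolled the period for 216 days, extending the deadline to September 4, 2004.
Filing on December 27, 2004 missed the September 4, 2004 deadline — the action is time-barred.

TIME-BARRED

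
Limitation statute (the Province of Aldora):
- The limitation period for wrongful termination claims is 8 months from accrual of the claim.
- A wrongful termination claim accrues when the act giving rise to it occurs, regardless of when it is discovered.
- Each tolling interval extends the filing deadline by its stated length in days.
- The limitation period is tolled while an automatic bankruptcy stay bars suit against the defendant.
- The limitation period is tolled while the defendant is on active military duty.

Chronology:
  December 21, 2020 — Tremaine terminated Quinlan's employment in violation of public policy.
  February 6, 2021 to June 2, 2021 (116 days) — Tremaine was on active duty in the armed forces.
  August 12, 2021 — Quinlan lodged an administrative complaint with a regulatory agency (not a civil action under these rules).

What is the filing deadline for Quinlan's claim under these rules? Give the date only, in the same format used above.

The limitation period began to run on December 21, 2020.
8 months from December 21, 2020 is August 21, 2021.
The period was tolled for 116 days by the defendant's active military service (February 6, 2021 to June 2, 2021), pushing the deadline to December 15, 2021.
None of the other events listed affects the running of the period under the stated rules.

December 15, 2021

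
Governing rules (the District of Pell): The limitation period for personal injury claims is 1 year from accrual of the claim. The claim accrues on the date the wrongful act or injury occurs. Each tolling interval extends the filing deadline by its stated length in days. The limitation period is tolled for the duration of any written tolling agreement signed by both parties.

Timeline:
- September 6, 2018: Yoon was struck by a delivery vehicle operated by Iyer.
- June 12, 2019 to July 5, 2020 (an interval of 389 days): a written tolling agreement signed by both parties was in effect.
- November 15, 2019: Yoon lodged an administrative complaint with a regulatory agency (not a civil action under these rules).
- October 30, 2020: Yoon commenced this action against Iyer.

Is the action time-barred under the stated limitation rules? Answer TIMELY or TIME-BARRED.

TIME-BARRED

The claim accrued on September 6, 2018, the date of the act.
The untolled deadline — 1 year after September 6, 2018 — is September 6, 2019.
Because the written tolling agreement ran from June 12, 2019 to July 5, 2020, the deadline is extended by 389 days to September 29, 2020.
Nothing else in the chronology tolls or restarts the period.
The October 30, 2020 filing falls after the September 29, 2020 deadline; the claim is time-barred.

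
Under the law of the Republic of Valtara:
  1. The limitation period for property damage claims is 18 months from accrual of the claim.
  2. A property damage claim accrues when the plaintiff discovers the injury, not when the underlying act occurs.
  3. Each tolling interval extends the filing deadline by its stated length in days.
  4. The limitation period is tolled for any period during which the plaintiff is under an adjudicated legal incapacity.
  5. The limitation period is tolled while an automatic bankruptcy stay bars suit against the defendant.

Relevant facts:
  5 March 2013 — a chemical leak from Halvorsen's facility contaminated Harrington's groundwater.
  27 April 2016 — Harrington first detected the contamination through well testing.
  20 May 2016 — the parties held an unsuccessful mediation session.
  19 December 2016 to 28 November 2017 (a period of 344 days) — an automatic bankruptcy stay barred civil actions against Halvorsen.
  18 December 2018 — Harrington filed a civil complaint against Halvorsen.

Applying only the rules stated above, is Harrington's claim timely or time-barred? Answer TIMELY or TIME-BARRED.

TIME-BARRED

The claim did not accrue until Harrington discovered the injury on 27 April 2016; the 5 March 2013 act date does not start the clock under the stated rule.
18 months from 27 April 2016 is 27 October 2017.
The period was tolled for 344 days by the automatic bankruptcy stay (19 December 2016 to 28 November 2017), pushing the deadline to 6 October 2018.
The other events in the timeline have no effect on the limitation period under the stated rules.
Harrington filed on 18 December 2018, after the 6 October 2018 deadline, so the action is time-barred.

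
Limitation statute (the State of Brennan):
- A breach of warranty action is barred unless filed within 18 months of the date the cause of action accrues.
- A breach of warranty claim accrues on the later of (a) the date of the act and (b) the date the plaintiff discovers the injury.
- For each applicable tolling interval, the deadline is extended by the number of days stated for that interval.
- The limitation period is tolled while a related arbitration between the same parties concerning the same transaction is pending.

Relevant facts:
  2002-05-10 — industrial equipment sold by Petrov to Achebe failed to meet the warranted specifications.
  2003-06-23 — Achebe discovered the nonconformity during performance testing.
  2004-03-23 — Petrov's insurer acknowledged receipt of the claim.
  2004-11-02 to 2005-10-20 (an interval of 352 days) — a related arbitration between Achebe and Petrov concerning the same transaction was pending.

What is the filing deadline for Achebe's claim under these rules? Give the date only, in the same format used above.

The claim accrued on 2003-06-23 — the later of the 2002-05-10 act and the 2003-06-23 discovery.
18 months from 2003-06-23 is 2004-12-23.
The period was tolled for 352 days by the pending related arbitration (2004-11-02 to 2005-10-20), pushing the deadline to 2005-12-10.
Nothing else in the chronology tolls or restarts the period.

2005-12-10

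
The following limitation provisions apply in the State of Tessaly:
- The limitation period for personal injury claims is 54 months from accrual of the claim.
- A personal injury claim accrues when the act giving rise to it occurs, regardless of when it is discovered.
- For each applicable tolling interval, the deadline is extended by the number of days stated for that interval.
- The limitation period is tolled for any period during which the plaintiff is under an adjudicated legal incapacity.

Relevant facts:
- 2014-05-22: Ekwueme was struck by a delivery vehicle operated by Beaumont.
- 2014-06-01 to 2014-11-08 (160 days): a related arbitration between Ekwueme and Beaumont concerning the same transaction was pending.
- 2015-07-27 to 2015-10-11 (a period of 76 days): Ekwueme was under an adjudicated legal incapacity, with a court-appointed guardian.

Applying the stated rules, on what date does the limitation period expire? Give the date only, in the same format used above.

2019-02-06

The limitation period began to run on 2014-05-22.
Adding the 54 months base period to 2014-05-22 gives a deadline of 2018-11-22, before any tolling.
Because the plaintiff's legal incapacity ran from 2015-07-27 to 2015-10-11, the deadline is extended by 76 days to 2019-02-06.
No stated provision tolls the period for a pending arbitration, so the interval from 2014-06-01 to 2014-11-08 has no effect on the deadline.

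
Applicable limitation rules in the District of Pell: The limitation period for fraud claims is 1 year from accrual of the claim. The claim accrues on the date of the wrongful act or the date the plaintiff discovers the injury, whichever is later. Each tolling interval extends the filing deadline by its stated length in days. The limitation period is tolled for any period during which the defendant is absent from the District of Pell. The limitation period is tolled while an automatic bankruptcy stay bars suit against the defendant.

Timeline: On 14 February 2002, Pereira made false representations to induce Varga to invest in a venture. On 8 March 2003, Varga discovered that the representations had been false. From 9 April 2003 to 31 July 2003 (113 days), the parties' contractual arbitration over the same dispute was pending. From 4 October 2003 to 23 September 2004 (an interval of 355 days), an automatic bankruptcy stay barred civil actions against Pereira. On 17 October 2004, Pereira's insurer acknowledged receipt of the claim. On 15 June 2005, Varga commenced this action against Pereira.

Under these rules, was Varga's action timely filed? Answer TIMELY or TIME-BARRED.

TIME-BARRED

Because discovery on 8 March 2003 post-dates the 14 February 2002 act, accrual under the later-of rule falls on 8 March 2003.
Adding the 1 year base period to 8 March 2003 gives a deadline of 8 March 2004, before any tolling.
The automatic bankruptcy stay from 4 October 2003 to 23 September 2004 tolled the period for 355 days, extending the deadline to 26 February 2005.
Although a pending arbitration ran from 9 April 2003 to 31 July 2003, the stated rules do not make that a tolling event, so it is disregarded.
None of the other events listed affects the running of the period under the stated rules.
The 15 June 2005 filing falls after the 26 February 2005 deadline; the claim is time-barred.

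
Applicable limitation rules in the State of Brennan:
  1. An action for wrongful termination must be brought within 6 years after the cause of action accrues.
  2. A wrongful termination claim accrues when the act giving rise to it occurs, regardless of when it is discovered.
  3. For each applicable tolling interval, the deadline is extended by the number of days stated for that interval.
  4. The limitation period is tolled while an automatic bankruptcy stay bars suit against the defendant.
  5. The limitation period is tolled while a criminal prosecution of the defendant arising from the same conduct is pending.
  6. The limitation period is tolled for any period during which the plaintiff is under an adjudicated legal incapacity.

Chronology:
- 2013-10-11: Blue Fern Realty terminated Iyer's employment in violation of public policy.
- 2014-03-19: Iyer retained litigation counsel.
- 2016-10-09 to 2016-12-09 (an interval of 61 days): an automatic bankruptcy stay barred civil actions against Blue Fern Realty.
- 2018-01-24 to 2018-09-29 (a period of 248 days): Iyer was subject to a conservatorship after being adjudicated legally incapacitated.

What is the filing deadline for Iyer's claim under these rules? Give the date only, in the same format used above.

2020-08-15

The cause of action accrued on 2013-10-11, the date of the act.
Adding the 6 years base period to 2013-10-11 gives a deadline of 2019-10-11, before any tolling.
The period was tolled for 61 days by the automatic bankruptcy stay (2016-10-09 to 2016-12-09), pushing the deadline to 2019-12-11.
The period was tolled for 248 days by the plaintiff's legal incapacity (2018-01-24 to 2018-09-29), pushing the deadline to 2020-08-15.
Nothing else in the chronology tolls or restarts the period.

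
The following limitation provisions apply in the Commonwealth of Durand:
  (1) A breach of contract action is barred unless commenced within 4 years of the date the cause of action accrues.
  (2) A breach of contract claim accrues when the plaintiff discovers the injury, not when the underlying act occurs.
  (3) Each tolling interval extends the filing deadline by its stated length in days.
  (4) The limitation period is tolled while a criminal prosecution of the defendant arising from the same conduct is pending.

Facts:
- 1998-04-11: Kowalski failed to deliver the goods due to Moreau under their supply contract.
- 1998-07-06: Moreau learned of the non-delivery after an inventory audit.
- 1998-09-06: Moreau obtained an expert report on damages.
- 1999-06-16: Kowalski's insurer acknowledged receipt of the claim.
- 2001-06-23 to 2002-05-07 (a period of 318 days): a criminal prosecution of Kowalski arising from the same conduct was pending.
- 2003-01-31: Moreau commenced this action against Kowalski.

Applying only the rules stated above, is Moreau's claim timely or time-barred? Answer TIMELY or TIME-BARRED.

Under the discovery rule, the claim accrued on 1998-07-06, when Moreau discovered the injury — not on the 1998-04-11 date of the underlying act.
4 years from 1998-07-06 is 2002-07-06.
The period was tolled for 318 days by the pending criminal prosecution (2001-06-23 to 2002-05-07), pushing the deadline to 2003-05-20.
Nothing else in the chronology tolls or restarts the period.
The 2003-01-31 filing precedes the 2003-05-20 deadline; the claim is timely.

TIMELY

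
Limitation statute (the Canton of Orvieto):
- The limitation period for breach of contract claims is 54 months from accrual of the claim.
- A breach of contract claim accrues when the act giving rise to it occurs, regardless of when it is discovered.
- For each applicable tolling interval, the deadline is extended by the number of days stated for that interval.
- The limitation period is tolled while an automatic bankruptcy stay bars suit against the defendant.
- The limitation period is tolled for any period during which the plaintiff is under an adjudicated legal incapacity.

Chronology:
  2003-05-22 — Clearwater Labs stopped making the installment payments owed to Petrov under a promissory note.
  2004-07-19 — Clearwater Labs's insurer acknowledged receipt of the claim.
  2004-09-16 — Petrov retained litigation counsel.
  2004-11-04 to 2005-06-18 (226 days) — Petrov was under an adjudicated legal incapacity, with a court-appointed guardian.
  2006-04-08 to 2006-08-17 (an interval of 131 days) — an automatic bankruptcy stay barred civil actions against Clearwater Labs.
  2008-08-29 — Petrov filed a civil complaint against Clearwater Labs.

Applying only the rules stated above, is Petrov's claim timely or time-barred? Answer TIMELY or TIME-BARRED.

The limitation period began to run on 2003-05-22.
54 months from 2003-05-22 is 2007-11-22.
Because the plaintiff's legal incapacity ran from 2004-11-04 to 2005-06-18, the deadline is extended by 226 days to 2008-07-05.
The period was tolled for 131 days by the automatic bankruptcy stay (2006-04-08 to 2006-08-17), pushing the deadline to 2008-11-13.
Nothing else in the chronology tolls or restarts the period.
The 2008-08-29 filing precedes the 2008-11-13 deadline; the claim is timely.

TIMELY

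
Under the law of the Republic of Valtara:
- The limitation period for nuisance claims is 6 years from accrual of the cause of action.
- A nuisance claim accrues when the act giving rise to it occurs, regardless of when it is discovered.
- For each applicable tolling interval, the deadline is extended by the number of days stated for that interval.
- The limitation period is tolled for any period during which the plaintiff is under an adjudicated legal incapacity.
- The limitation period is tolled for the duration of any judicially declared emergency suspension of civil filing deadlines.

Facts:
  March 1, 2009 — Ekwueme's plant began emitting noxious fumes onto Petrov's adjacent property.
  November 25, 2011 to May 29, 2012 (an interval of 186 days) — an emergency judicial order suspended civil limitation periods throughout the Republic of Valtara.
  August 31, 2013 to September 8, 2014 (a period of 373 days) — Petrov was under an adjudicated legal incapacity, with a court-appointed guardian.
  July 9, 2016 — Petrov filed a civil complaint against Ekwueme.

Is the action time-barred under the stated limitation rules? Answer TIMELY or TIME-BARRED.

The claim accrued on March 1, 2009, when the wrongful act occurred.
Adding the 6 years base period to March 1, 2009 gives a deadline of March 1, 2015, before any tolling.
Because the emergency suspension of filing deadlines ran from November 25, 2011 to May 29, 2012, the deadline is extended by 186 days to September 3, 2015.
The period was tolled for 373 days by the plaintiff's legal incapacity (August 31, 2013 to September 8, 2014), pushing the deadline to September 10, 2016.
Filing on July 9, 2016 beat the September 10, 2016 deadline — the action is timely.

TIMELY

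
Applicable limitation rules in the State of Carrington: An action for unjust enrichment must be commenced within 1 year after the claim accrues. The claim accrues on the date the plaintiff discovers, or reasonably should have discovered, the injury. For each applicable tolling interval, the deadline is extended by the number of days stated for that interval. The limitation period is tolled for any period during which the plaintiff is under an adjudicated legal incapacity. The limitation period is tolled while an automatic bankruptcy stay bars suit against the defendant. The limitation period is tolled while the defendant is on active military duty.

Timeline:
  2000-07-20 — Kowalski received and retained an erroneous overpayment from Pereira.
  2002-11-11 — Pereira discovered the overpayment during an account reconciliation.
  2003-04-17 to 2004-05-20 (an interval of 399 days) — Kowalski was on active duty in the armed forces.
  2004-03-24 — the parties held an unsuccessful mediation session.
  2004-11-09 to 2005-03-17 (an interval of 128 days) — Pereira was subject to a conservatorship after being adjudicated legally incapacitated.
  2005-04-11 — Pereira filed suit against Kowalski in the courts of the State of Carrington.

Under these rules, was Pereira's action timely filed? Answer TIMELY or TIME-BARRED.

TIMELY

The claim did not accrue until Pereira discovered the injury on 2002-11-11; the 2000-07-20 act date does not start the clock under the stated rule.
The untolled deadline — 1 year after 2002-11-11 — is 2003-11-11.
The defendant's active military service from 2003-04-17 to 2004-05-20 tolled the period for 399 days, extending the deadline to 2004-12-14.
The plaintiff's legal incapacity from 2004-11-09 to 2005-03-17 tolled the period for 128 days, extending the deadline to 2005-04-21.
Nothing else in the chronology tolls or restarts the period.
Filing on 2005-04-11 beat the 2005-04-21 deadline — the action is timely.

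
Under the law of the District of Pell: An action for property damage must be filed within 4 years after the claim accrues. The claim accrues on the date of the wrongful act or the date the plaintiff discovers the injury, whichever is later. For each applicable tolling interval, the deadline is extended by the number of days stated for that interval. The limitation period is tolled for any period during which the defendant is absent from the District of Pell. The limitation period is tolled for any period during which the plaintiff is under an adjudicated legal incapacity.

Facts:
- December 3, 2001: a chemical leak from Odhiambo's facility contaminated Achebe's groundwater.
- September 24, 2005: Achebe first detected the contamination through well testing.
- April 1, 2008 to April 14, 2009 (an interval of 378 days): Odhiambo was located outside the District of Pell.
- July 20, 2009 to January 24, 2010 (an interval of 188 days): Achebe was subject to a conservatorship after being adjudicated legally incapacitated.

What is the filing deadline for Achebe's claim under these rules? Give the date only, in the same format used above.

April 13, 2011

The claim accrued on September 24, 2005 — the later of the December 3, 2001 act and the September 24, 2005 discovery.
4 years from September 24, 2005 is September 24, 2009.
Because the defendant's absence from the jurisdiction ran from April 1, 2008 to April 14, 2009, the deadline is extended by 378 days to October 7, 2010.
Because the plaintiff's legal incapacity ran from July 20, 2009 to January 24, 2010, the deadline is extended by 188 days to April 13, 2011.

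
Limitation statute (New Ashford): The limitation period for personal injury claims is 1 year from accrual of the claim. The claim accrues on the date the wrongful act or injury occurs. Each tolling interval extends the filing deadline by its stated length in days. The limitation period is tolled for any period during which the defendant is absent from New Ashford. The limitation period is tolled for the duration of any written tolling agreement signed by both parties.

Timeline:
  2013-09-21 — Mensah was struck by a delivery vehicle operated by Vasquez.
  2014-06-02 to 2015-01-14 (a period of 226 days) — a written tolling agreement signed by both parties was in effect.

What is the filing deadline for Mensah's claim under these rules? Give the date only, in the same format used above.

The claim accrued on 2013-09-21, the date of the act.
1 year from 2013-09-21 is 2014-09-21.
Because the written tolling agreement ran from 2014-06-02 to 2015-01-14, the deadline is extended by 226 days to 2015-05-05.

2015-05-05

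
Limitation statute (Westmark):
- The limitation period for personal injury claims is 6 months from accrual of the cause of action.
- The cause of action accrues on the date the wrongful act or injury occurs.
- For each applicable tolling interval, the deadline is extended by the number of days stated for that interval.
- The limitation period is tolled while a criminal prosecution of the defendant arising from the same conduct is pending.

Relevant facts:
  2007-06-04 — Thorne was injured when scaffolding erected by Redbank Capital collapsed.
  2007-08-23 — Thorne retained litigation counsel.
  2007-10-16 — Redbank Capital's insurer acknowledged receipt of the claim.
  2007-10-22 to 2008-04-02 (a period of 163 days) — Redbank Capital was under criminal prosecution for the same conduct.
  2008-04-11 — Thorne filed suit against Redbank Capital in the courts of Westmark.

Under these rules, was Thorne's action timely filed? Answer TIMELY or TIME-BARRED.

TIMELY

The claim accrued on 2007-06-04, when the wrongful act occurred.
Adding the 6 months base period to 2007-06-04 gives a deadline of 2007-12-04, before any tolling.
The pending criminal prosecution from 2007-10-22 to 2008-04-02 tolled the period for 163 days, extending the deadline to 2008-05-15.
None of the other events listed affects the running of the period under the stated rules.
Filing on 2008-04-11 beat the 2008-05-15 deadline — the action is timely.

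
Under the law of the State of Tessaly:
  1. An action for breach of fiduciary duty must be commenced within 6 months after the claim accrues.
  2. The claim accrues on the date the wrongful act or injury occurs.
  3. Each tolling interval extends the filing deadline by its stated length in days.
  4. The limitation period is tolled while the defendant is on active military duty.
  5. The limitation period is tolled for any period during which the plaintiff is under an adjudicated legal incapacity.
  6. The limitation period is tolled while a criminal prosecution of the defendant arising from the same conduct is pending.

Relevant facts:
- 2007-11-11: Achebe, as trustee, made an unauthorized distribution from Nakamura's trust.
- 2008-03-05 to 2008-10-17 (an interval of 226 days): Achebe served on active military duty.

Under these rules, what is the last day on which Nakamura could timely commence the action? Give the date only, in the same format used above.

The claim accrued on 2007-11-11, the date of the act.
Adding the 6 months base period to 2007-11-11 gives a deadline of 2008-05-11, before any tolling.
The period was tolled for 226 days by the defendant's active military service (2008-03-05 to 2008-10-17), pushing the deadline to 2008-12-23.

2008-12-23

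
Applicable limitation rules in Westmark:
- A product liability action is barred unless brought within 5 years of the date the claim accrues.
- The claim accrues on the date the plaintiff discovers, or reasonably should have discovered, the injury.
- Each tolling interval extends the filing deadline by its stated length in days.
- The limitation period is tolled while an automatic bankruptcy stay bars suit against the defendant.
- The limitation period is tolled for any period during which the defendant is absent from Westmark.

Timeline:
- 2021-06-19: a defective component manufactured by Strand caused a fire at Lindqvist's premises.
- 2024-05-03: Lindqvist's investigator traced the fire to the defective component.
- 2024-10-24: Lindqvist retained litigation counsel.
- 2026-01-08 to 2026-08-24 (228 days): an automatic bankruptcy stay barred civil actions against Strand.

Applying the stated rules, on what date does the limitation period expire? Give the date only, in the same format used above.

2029-12-17

Under the discovery rule, the claim accrued on 2024-05-03, when Lindqvist discovered the injury — not on the 2021-06-19 date of the underlying act.
5 years from 2024-05-03 is 2029-05-03.
Because the automatic bankruptcy stay ran from 2026-01-08 to 2026-08-24, the deadline is extended by 228 days to 2029-12-17.
Nothing else in the chronology tolls or restarts the period.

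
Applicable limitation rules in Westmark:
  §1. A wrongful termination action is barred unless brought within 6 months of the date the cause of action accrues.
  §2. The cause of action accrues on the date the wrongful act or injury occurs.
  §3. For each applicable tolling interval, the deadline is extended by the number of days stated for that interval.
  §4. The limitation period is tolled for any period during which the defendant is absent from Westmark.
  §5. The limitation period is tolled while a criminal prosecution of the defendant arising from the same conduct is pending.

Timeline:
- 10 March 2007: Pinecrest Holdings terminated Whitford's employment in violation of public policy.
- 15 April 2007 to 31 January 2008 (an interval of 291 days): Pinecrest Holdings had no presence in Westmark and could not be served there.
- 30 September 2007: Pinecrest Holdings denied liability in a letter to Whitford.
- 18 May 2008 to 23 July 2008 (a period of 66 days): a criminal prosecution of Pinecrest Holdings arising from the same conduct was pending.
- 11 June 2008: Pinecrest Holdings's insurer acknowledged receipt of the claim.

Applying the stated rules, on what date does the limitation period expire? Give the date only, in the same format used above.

1 September 2008

The claim accrued on 10 March 2007, when the wrongful act occurred.
The untolled deadline — 6 months after 10 March 2007 — is 10 September 2007.
The defendant's absence from the jurisdiction from 15 April 2007 to 31 January 2008 tolled the period for 291 days, extending the deadline to 27 June 2008.
The pending criminal prosecution from 18 May 2008 to 23 July 2008 tolled the period for 66 days, extending the deadline to 1 September 2008.
Nothing else in the chronology tolls or restarts the period.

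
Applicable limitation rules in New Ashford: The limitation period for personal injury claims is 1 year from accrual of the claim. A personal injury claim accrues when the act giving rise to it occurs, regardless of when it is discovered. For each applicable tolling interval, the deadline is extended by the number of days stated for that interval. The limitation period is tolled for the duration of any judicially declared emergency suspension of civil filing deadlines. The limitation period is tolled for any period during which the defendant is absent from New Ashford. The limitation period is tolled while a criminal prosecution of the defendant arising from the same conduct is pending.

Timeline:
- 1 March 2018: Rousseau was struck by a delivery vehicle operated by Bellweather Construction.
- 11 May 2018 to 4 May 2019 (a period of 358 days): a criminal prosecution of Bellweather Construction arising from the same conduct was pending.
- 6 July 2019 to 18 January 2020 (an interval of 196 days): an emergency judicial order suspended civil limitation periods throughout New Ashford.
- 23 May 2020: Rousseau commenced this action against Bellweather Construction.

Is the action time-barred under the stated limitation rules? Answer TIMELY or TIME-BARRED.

TIMELY

The limitation period began to run on 1 March 2018.
Adding the 1 year base period to 1 March 2018 gives a deadline of 1 March 2019, before any tolling.
Because the pending criminal prosecution ran from 11 May 2018 to 4 May 2019, the deadline is extended by 358 days to 22 February 2020.
Because the emergency suspension of filing deadlines ran from 6 July 2019 to 18 January 2020, the deadline is extended by 196 days to 5 September 2020.
The 23 May 2020 filing precedes the 5 September 2020 deadline; the claim is timely.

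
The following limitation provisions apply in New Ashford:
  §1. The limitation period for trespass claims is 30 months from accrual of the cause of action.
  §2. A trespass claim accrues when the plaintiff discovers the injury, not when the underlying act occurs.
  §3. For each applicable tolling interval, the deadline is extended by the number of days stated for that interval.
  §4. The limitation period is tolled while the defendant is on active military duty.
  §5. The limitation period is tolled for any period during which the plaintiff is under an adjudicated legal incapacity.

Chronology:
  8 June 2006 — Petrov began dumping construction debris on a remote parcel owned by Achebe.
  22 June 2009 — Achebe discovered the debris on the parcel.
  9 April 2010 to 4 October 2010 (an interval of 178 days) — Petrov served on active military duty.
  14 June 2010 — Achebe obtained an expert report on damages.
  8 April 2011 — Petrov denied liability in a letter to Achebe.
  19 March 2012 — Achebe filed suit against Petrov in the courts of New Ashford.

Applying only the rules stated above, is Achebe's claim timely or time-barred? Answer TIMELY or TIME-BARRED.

Under the discovery rule, the claim accrued on 22 June 2009, when Achebe discovered the injury — not on the 8 June 2006 date of the underlying act.
30 months from 22 June 2009 is 22 December 2011.
Because the defendant's active military service ran from 9 April 2010 to 4 October 2010, the deadline is extended by 178 days to 17 June 2012.
Nothing else in the chronology tolls or restarts the period.
The 19 March 2012 filing precedes the 17 June 2012 deadline; the claim is timely.

TIMELY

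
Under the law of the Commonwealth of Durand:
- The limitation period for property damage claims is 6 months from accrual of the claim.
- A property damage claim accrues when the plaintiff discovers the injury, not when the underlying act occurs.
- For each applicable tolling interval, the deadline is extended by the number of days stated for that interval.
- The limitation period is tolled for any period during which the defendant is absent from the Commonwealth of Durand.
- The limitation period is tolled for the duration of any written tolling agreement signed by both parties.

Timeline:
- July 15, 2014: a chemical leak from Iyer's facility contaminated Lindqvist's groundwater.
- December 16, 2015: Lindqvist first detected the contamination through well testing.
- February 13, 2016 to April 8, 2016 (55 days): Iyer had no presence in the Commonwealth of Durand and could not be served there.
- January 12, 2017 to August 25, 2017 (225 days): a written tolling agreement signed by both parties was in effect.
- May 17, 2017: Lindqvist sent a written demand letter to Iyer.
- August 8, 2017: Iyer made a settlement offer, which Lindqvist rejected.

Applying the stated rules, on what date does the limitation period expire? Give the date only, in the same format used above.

Under the discovery rule, the claim accrued on December 16, 2015, when Lindqvist discovered the injury — not on the July 15, 2014 date of the underlying act.
The untolled deadline — 6 months after December 16, 2015 — is June 16, 2016.
The period was tolled for 55 days by the defendant's absence from the jurisdiction (February 13, 2016 to April 8, 2016), pushing the deadline to August 10, 2016.
The written tolling agreement starting January 12, 2017 came too late — the period had run on August 10, 2016 — and so does not extend the deadline.
None of the other events listed affects the running of the period under the stated rules.

August 10, 2016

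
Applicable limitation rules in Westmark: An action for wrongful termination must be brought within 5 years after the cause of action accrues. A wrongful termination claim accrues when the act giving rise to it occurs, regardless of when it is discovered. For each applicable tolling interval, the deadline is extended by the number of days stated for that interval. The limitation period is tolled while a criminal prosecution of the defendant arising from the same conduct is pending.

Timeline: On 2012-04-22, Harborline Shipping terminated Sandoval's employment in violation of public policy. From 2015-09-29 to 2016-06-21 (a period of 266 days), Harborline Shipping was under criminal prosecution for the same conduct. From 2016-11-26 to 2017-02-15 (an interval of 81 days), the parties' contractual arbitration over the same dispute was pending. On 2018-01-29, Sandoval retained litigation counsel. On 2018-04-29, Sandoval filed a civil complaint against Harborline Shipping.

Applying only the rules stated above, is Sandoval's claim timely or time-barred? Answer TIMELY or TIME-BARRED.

The limitation period began to run on 2012-04-22.
5 years from 2012-04-22 is 2017-04-22.
Because the pending criminal prosecution ran from 2015-09-29 to 2016-06-21, the deadline is extended by 266 days to 2018-01-13.
The pending related arbitration from 2016-11-26 to 2017-02-15 does not toll the period, because no stated rule makes a pending arbitration a tolling event.
None of the other events listed affects the running of the period under the stated rules.
Filing on 2018-04-29 missed the 2018-01-13 deadline — the action is time-barred.

TIME-BARRED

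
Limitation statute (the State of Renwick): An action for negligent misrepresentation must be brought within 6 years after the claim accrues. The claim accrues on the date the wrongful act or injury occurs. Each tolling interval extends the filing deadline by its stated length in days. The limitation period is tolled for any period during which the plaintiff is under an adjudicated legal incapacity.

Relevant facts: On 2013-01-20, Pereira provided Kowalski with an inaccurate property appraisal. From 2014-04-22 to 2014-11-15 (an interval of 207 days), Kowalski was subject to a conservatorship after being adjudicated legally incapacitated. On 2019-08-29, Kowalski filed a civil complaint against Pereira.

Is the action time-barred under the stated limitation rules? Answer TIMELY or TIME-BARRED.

TIME-BARRED

The claim accrued on 2013-01-20, when the wrongful act occurred.
The untolled deadline — 6 years after 2013-01-20 — is 2019-01-20.
Because the plaintiff's legal incapacity ran from 2014-04-22 to 2014-11-15, the deadline is extended by 207 days to 2019-08-15.
Filing on 2019-08-29 missed the 2019-08-15 deadline — the action is time-barred.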